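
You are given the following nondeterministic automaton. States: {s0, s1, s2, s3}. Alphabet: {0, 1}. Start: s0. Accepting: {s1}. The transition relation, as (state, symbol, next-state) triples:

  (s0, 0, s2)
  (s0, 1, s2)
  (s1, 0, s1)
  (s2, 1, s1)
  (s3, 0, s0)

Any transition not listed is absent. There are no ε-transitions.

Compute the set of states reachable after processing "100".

Start in {s0}.
Read '1': s0→{s2}; now {s2}.
Read '0': s2→∅; now ∅.
The set is empty and remains empty for the remaining 1 symbol.

∅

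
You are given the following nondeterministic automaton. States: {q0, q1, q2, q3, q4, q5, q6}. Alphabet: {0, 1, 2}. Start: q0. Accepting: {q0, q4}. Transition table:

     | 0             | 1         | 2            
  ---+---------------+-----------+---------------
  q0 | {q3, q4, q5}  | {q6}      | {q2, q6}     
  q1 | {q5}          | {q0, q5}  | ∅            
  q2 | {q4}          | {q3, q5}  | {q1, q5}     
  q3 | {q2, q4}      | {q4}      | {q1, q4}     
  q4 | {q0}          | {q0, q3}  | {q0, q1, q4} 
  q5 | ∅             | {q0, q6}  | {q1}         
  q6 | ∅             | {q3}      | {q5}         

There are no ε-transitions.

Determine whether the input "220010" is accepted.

Start in {q0}.
Read '2': q0→{q2, q6}; now {q2, q6}.
Read '2': q2→{q1, q5}, q6→{q5}; now {q1, q5}.
Read '0': q1→{q5}, q5→∅; now {q5}.
Read '0': q5→∅; now ∅.
The set is empty and remains empty for the remaining 2 symbols.
The final set ∅ contains no accepting state.

No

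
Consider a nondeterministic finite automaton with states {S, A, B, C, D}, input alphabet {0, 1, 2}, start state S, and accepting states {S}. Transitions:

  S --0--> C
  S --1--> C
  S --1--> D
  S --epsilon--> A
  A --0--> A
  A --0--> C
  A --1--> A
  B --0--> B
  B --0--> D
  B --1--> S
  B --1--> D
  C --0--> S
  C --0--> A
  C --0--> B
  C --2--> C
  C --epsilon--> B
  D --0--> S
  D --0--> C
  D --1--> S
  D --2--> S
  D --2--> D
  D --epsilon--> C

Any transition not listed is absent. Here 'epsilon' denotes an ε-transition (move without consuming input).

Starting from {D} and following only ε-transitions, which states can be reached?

Begin with {D}.
ε-move D → C; add C.
ε-move C → B; add B.

{B, C, D}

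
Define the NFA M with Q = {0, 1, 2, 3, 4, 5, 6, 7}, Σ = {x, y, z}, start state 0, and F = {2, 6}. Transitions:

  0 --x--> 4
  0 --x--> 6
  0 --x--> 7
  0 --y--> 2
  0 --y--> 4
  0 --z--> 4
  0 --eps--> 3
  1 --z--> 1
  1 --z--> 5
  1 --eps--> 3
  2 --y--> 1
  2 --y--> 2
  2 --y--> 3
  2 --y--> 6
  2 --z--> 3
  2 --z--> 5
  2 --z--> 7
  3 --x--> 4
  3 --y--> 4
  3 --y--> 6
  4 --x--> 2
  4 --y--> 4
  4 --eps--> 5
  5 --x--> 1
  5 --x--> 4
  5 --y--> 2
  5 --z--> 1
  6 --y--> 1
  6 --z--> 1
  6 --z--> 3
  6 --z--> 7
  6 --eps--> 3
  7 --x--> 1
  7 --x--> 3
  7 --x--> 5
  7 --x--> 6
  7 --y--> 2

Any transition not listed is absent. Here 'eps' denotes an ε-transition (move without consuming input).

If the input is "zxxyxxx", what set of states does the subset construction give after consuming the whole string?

{1, 2, 3, 4, 5}

Start: ε-closure({0}) = {0, 3}.
Read 'z': {0, 3} → {4, 5}.
Read 'x': {4, 5} → {1, 2, 3, 4, 5}.
Read 'x': {1, 2, 3, 4, 5} → {1, 2, 3, 4, 5}.
Read 'y': {1, 2, 3, 4, 5} → {1, 2, 3, 4, 5, 6}.
Read 'x': {1, 2, 3, 4, 5, 6} → {1, 2, 3, 4, 5}.
Read 'x': {1, 2, 3, 4, 5} → {1, 2, 3, 4, 5}.
Read 'x': {1, 2, 3, 4, 5} → {1, 2, 3, 4, 5}.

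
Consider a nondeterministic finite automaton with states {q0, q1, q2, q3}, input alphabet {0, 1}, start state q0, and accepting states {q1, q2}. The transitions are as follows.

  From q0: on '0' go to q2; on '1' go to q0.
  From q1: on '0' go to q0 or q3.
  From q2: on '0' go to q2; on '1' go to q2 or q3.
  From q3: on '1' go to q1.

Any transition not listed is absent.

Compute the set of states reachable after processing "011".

{q1, q2, q3}

Start in {q0}.
Read '0': {q0} → {q2}.
Read '1': {q2} → {q2, q3}.
Read '1': {q2, q3} → {q1, q2, q3}.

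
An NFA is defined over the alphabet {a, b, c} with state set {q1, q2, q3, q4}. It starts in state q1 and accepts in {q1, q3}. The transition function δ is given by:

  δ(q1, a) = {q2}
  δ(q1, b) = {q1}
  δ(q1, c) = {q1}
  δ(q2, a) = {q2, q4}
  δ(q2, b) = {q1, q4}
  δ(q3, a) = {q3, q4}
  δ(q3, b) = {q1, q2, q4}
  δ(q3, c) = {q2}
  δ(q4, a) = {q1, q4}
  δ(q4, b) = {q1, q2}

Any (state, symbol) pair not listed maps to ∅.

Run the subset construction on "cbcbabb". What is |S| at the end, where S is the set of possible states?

2

Start in {q1}.
Read 'c': {q1} → {q1}.
Read 'b': {q1} → {q1}.
Read 'c': {q1} → {q1}.
Read 'b': {q1} → {q1}.
Read 'a': {q1} → {q2}.
Read 'b': {q2} → {q1, q4}.
Read 'b': {q1, q4} → {q1, q2}.
That set has 2 states.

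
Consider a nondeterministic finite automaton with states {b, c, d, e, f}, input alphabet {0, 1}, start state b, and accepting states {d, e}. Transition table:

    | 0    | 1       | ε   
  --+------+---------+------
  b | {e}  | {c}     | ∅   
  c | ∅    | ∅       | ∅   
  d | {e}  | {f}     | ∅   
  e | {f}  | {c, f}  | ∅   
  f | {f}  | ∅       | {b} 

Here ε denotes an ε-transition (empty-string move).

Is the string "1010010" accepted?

No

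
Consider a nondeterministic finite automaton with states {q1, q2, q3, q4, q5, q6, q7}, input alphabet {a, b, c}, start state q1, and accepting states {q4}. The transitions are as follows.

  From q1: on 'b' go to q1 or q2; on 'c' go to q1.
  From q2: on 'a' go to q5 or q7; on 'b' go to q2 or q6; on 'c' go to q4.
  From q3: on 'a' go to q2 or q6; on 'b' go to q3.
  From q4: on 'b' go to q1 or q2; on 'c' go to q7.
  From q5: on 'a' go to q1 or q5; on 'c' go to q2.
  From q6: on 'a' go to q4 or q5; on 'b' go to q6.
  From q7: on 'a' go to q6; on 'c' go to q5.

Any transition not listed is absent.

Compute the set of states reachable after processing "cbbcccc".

{q1, q2}

Start in {q1}.
Read 'c': {q1} → {q1}.
Read 'b': {q1} → {q1, q2}.
Read 'b': {q1, q2} → {q1, q2, q6}.
Read 'c': {q1, q2, q6} → {q1, q4}.
Read 'c': {q1, q4} → {q1, q7}.
Read 'c': {q1, q7} → {q1, q5}.
Read 'c': {q1, q5} → {q1, q2}.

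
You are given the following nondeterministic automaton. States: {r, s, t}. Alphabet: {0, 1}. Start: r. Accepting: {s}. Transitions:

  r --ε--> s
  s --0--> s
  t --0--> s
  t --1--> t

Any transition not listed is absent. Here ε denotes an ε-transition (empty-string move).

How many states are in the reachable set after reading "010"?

0

Start: ε-closure({r}) = {r, s}.
Read '0': r→∅, s→{s}; now {s}.
Read '1': s→∅; now ∅.
The set is empty and remains empty for the remaining 1 symbol.
That set has 0 states.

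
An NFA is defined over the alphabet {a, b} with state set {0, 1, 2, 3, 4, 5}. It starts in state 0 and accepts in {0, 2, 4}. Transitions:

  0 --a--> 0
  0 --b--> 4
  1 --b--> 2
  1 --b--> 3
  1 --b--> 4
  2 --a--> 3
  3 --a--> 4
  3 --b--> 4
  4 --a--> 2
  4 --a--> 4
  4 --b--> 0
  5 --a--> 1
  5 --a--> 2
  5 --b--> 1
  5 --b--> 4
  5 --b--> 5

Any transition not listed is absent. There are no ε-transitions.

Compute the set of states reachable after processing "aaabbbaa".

{2, 3, 4}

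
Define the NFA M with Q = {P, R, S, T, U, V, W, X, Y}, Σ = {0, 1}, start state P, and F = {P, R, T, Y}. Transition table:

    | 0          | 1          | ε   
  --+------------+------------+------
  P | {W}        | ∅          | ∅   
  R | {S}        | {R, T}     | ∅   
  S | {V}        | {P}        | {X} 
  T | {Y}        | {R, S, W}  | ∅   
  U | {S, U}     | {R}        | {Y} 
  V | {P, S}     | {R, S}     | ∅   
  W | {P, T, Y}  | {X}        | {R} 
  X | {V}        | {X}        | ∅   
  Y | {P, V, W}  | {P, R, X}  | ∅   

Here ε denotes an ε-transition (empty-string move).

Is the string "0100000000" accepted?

Yes

Start in {P}.
Read '0': P→{W}; union {W}; ε-closure = {R, W}.
Read '1': R→{R, T}, W→{X}; now {R, T, X}.
Read '0': R→{S}, T→{Y}, X→{V}; union {S, V, Y}; ε-closure = {S, V, X, Y}.
Read '0': S→{V}, V→{P, S}, X→{V}, Y→{P, V, W}; union {P, S, V, W}; ε-closure = {P, R, S, V, W, X}.
Read '0': P→{W}, R→{S}, S→{V}, V→{P, S}, W→{P, T, Y}, X→{V}; union {P, S, T, V, W, Y}; ε-closure = {P, R, S, T, V, W, X, Y}.
Read '0': P→{W}, R→{S}, S→{V}, T→{Y}, V→{P, S}, W→{P, T, Y}, X→{V}, Y→{P, V, W}; union {P, S, T, V, W, Y}; ε-closure = {P, R, S, T, V, W, X, Y}.
Read '0': P→{W}, R→{S}, S→{V}, T→{Y}, V→{P, S}, W→{P, T, Y}, X→{V}, Y→{P, V, W}; union {P, S, T, V, W, Y}; ε-closure = {P, R, S, T, V, W, X, Y}.
Read '0': P→{W}, R→{S}, S→{V}, T→{Y}, V→{P, S}, W→{P, T, Y}, X→{V}, Y→{P, V, W}; union {P, S, T, V, W, Y}; ε-closure = {P, R, S, T, V, W, X, Y}.
Read '0': P→{W}, R→{S}, S→{V}, T→{Y}, V→{P, S}, W→{P, T, Y}, X→{V}, Y→{P, V, W}; union {P, S, T, V, W, Y}; ε-closure = {P, R, S, T, V, W, X, Y}.
Read '0': P→{W}, R→{S}, S→{V}, T→{Y}, V→{P, S}, W→{P, T, Y}, X→{V}, Y→{P, V, W}; union {P, S, T, V, W, Y}; ε-closure = {P, R, S, T, V, W, X, Y}.
The final set {P, R, S, T, V, W, X, Y} contains the accepting states P, R, T, Y.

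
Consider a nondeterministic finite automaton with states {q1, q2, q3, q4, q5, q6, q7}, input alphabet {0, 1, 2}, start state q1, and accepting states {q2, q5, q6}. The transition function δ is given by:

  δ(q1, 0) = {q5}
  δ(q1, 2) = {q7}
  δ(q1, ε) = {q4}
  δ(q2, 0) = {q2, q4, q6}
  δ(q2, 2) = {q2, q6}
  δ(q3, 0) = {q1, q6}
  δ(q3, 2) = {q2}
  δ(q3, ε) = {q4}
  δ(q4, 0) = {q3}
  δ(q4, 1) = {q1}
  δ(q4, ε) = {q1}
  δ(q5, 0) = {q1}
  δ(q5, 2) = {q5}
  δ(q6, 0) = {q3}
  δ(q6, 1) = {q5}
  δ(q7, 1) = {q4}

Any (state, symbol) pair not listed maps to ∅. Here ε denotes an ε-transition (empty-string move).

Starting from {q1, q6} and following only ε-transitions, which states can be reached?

{q1, q4, q6}

Begin with {q1, q6}.
ε-move q1 → q4; add q4.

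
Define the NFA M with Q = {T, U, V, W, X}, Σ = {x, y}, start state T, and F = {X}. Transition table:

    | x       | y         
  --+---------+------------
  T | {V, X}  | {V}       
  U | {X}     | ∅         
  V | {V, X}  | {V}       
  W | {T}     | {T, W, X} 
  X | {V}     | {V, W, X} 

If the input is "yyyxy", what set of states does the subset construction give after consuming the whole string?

Start in {T}.
Read 'y': T→{V}; now {V}.
Read 'y': V→{V}; now {V}.
Read 'y': V→{V}; now {V}.
Read 'x': V→{V, X}; now {V, X}.
Read 'y': V→{V}, X→{V, W, X}; now {V, W, X}.

{V, W, X}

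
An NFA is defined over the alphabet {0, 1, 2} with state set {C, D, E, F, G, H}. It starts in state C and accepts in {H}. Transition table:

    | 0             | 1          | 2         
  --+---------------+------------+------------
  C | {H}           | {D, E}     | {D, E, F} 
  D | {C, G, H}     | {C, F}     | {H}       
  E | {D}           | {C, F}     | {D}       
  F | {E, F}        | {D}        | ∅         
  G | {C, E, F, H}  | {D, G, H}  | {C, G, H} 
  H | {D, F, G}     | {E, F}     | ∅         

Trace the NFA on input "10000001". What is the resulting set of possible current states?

Start in {C}.
Read '1': C→{D, E}; now {D, E}.
Read '0': D→{C, G, H}, E→{D}; now {C, D, G, H}.
Read '0': C→{H}, D→{C, G, H}, G→{C, E, F, H}, H→{D, F, G}; now {C, D, E, F, G, H}.
Read '0': C→{H}, D→{C, G, H}, E→{D}, F→{E, F}, G→{C, E, F, H}, H→{D, F, G}; now {C, D, E, F, G, H}.
Read '0': C→{H}, D→{C, G, H}, E→{D}, F→{E, F}, G→{C, E, F, H}, H→{D, F, G}; now {C, D, E, F, G, H}.
Read '0': C→{H}, D→{C, G, H}, E→{D}, F→{E, F}, G→{C, E, F, H}, H→{D, F, G}; now {C, D, E, F, G, H}.
Read '0': C→{H}, D→{C, G, H}, E→{D}, F→{E, F}, G→{C, E, F, H}, H→{D, F, G}; now {C, D, E, F, G, H}.
Read '1': C→{D, E}, D→{C, F}, E→{C, F}, F→{D}, G→{D, G, H}, H→{E, F}; now {C, D, E, F, G, H}.

{C, D, E, F, G, H}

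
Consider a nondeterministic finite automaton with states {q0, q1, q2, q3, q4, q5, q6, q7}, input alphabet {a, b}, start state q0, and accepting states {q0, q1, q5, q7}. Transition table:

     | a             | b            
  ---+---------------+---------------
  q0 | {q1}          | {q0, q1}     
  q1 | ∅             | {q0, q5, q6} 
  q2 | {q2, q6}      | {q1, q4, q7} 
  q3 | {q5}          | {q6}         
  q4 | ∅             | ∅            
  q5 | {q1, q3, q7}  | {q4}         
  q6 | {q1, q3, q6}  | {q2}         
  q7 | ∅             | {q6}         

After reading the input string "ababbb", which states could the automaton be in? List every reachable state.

Start in {q0}.
Read 'a': q0→{q1}; now {q1}.
Read 'b': q1→{q0, q5, q6}; now {q0, q5, q6}.
Read 'a': q0→{q1}, q5→{q1, q3, q7}, q6→{q1, q3, q6}; now {q1, q3, q6, q7}.
Read 'b': q1→{q0, q5, q6}, q3→{q6}, q6→{q2}, q7→{q6}; now {q0, q2, q5, q6}.
Read 'b': q0→{q0, q1}, q2→{q1, q4, q7}, q5→{q4}, q6→{q2}; now {q0, q1, q2, q4, q7}.
Read 'b': q0→{q0, q1}, q1→{q0, q5, q6}, q2→{q1, q4, q7}, q4→∅, q7→{q6}; now {q0, q1, q4, q5, q6, q7}.

{q0, q1, q4, q5, q6, q7}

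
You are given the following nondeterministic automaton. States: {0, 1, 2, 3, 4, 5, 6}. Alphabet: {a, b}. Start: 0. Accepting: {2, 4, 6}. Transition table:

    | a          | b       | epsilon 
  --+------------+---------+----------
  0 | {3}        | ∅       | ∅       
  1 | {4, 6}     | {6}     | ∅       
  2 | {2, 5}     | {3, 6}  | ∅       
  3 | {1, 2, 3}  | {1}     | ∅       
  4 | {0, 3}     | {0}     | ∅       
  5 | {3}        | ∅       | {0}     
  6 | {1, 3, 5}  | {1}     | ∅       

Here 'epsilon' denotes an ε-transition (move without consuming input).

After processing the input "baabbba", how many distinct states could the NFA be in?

0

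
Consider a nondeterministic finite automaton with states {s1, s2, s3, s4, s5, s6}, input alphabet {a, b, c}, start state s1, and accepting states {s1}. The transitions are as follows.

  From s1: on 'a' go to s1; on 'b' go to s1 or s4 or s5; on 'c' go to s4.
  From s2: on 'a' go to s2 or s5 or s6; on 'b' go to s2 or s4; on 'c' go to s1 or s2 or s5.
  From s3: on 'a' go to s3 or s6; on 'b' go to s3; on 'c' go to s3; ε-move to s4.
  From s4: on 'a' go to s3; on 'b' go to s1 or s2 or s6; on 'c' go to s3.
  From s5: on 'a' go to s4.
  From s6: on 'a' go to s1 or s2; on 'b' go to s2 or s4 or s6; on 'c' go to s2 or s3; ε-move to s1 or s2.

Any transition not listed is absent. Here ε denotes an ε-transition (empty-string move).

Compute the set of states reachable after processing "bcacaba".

Start in {s1}.
Read 'b': s1→{s1, s4, s5}; now {s1, s4, s5}.
Read 'c': s1→{s4}, s4→{s3}, s5→∅; now {s3, s4}.
Read 'a': s3→{s3, s6}, s4→{s3}; union {s3, s6}; ε-closure = {s1, s2, s3, s4, s6}.
Read 'c': s1→{s4}, s2→{s1, s2, s5}, s3→{s3}, s4→{s3}, s6→{s2, s3}; now {s1, s2, s3, s4, s5}.
Read 'a': s1→{s1}, s2→{s2, s5, s6}, s3→{s3, s6}, s4→{s3}, s5→{s4}; now {s1, s2, s3, s4, s5, s6}.
Read 'b': s1→{s1, s4, s5}, s2→{s2, s4}, s3→{s3}, s4→{s1, s2, s6}, s5→∅, s6→{s2, s4, s6}; now {s1, s2, s3, s4, s5, s6}.
Read 'a': s1→{s1}, s2→{s2, s5, s6}, s3→{s3, s6}, s4→{s3}, s5→{s4}, s6→{s1, s2}; now {s1, s2, s3, s4, s5, s6}.

{s1, s2, s3, s4, s5, s6}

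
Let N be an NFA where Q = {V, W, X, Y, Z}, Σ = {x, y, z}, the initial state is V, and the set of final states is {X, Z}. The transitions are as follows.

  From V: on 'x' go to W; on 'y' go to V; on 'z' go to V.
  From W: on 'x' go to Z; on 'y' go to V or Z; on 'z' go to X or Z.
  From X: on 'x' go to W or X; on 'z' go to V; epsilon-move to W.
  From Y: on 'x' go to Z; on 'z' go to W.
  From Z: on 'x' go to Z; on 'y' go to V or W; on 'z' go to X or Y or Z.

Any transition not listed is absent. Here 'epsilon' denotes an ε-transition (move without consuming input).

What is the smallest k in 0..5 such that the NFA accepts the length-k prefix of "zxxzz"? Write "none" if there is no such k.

Start in {V}.
Read 'z': V→{V}; now {V}.
Read 'x': V→{W}; now {W}.
Read 'x': W→{Z}; now {Z}.
None of the earlier sets intersect F, but {Z} does.

3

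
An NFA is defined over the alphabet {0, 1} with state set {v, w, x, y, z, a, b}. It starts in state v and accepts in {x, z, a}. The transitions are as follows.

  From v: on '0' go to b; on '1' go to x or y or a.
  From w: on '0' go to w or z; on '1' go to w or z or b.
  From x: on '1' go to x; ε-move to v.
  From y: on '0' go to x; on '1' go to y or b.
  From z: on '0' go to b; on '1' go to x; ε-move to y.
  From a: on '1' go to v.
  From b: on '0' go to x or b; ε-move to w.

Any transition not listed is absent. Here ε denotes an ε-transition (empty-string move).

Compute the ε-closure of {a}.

{a}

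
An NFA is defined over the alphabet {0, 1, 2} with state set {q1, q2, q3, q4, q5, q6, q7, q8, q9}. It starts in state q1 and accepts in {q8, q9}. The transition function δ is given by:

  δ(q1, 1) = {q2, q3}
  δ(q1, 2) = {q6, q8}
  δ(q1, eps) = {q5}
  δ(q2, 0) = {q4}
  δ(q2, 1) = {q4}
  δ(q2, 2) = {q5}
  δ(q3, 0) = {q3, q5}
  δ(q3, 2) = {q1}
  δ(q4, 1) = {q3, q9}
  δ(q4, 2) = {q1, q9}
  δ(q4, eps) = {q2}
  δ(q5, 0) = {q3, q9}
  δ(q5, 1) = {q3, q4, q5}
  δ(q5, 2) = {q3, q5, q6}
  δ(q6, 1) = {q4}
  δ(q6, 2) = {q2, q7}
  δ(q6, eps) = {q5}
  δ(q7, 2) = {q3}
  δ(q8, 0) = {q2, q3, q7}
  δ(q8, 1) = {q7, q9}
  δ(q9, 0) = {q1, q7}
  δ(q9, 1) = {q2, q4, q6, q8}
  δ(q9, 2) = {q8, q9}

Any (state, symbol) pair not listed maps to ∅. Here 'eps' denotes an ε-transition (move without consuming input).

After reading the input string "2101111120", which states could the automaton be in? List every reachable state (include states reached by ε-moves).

{q1, q2, q3, q4, q5, q7, q9}

Start: ε-closure({q1}) = {q1, q5}.
Read '2': q1→{q6, q8}, q5→{q3, q5, q6}; now {q3, q5, q6, q8}.
Read '1': q3→∅, q5→{q3, q4, q5}, q6→{q4}, q8→{q7, q9}; union {q3, q4, q5, q7, q9}; ε-closure = {q2, q3, q4, q5, q7, q9}.
Read '0': q2→{q4}, q3→{q3, q5}, q4→∅, q5→{q3, q9}, q7→∅, q9→{q1, q7}; union {q1, q3, q4, q5, q7, q9}; ε-closure = {q1, q2, q3, q4, q5, q7, q9}.
Read '1': q1→{q2, q3}, q2→{q4}, q3→∅, q4→{q3, q9}, q5→{q3, q4, q5}, q7→∅, q9→{q2, q4, q6, q8}; now {q2, q3, q4, q5, q6, q8, q9}.
Read '1': q2→{q4}, q3→∅, q4→{q3, q9}, q5→{q3, q4, q5}, q6→{q4}, q8→{q7, q9}, q9→{q2, q4, q6, q8}; now {q2, q3, q4, q5, q6, q7, q8, q9}.
Read '1': q2→{q4}, q3→∅, q4→{q3, q9}, q5→{q3, q4, q5}, q6→{q4}, q7→∅, q8→{q7, q9}, q9→{q2, q4, q6, q8}; now {q2, q3, q4, q5, q6, q7, q8, q9}.
Read '1': q2→{q4}, q3→∅, q4→{q3, q9}, q5→{q3, q4, q5}, q6→{q4}, q7→∅, q8→{q7, q9}, q9→{q2, q4, q6, q8}; now {q2, q3, q4, q5, q6, q7, q8, q9}.
Read '1': q2→{q4}, q3→∅, q4→{q3, q9}, q5→{q3, q4, q5}, q6→{q4}, q7→∅, q8→{q7, q9}, q9→{q2, q4, q6, q8}; now {q2, q3, q4, q5, q6, q7, q8, q9}.
Read '2': q2→{q5}, q3→{q1}, q4→{q1, q9}, q5→{q3, q5, q6}, q6→{q2, q7}, q7→{q3}, q8→∅, q9→{q8, q9}; now {q1, q2, q3, q5, q6, q7, q8, q9}.
Read '0': q1→∅, q2→{q4}, q3→{q3, q5}, q5→{q3, q9}, q6→∅, q7→∅, q8→{q2, q3, q7}, q9→{q1, q7}; now {q1, q2, q3, q4, q5, q7, q9}.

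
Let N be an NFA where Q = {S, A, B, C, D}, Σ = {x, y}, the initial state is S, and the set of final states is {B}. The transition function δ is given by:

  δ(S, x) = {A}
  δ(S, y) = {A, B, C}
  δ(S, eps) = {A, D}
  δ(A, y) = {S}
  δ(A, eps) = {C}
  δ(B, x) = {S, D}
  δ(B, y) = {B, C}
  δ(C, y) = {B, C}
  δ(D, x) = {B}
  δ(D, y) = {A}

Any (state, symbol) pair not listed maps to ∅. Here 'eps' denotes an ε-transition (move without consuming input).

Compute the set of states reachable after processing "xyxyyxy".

{S, A, B, C, D}

Start: ε-closure({S}) = {S, A, C, D}.
Read 'x': {S, A, C, D} → {A, B, C}.
Read 'y': {A, B, C} → {S, A, B, C, D}.
Read 'x': {S, A, B, C, D} → {S, A, B, C, D}.
Read 'y': {S, A, B, C, D} → {S, A, B, C, D}.
Read 'y': {S, A, B, C, D} → {S, A, B, C, D}.
Read 'x': {S, A, B, C, D} → {S, A, B, C, D}.
Read 'y': {S, A, B, C, D} → {S, A, B, C, D}.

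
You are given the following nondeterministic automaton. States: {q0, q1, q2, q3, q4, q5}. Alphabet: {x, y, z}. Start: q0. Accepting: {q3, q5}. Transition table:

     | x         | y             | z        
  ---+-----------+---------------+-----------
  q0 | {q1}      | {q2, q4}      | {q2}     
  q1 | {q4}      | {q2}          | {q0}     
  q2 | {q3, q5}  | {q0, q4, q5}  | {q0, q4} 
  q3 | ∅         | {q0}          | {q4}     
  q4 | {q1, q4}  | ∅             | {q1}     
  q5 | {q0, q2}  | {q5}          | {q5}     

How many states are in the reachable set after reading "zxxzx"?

4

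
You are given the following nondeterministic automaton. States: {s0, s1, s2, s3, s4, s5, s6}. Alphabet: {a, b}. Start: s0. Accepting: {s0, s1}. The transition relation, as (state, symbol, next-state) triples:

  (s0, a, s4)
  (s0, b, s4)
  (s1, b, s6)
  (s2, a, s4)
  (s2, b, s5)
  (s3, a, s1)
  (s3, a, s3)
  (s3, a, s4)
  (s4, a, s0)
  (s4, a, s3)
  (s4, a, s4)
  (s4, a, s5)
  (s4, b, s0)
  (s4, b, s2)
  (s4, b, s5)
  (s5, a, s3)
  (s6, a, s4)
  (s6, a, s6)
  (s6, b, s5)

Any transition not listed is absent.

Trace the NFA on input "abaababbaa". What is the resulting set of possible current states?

{s0, s1, s3, s4, s5}

Start in {s0}.
Read 'a': s0→{s4}; now {s4}.
Read 'b': s4→{s0, s2, s5}; now {s0, s2, s5}.
Read 'a': s0→{s4}, s2→{s4}, s5→{s3}; now {s3, s4}.
Read 'a': s3→{s1, s3, s4}, s4→{s0, s3, s4, s5}; now {s0, s1, s3, s4, s5}.
Read 'b': s0→{s4}, s1→{s6}, s3→∅, s4→{s0, s2, s5}, s5→∅; now {s0, s2, s4, s5, s6}.
Read 'a': s0→{s4}, s2→{s4}, s4→{s0, s3, s4, s5}, s5→{s3}, s6→{s4, s6}; now {s0, s3, s4, s5, s6}.
Read 'b': s0→{s4}, s3→∅, s4→{s0, s2, s5}, s5→∅, s6→{s5}; now {s0, s2, s4, s5}.
Read 'b': s0→{s4}, s2→{s5}, s4→{s0, s2, s5}, s5→∅; now {s0, s2, s4, s5}.
Read 'a': s0→{s4}, s2→{s4}, s4→{s0, s3, s4, s5}, s5→{s3}; now {s0, s3, s4, s5}.
Read 'a': s0→{s4}, s3→{s1, s3, s4}, s4→{s0, s3, s4, s5}, s5→{s3}; now {s0, s1, s3, s4, s5}.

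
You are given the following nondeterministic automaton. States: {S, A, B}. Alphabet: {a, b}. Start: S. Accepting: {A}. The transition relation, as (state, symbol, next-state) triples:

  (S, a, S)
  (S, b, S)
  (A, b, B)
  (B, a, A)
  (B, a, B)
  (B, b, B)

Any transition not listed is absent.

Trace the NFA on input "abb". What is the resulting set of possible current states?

{S}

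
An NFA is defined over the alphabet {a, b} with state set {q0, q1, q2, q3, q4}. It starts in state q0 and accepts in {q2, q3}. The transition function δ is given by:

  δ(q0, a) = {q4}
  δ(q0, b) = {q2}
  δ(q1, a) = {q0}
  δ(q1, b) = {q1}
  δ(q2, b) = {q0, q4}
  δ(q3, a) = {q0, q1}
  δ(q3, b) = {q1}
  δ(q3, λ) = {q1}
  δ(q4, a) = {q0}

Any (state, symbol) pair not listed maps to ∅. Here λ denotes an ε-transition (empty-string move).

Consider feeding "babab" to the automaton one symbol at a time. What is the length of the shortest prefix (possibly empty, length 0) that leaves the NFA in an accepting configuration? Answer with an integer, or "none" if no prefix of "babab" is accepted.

1

Start in {q0}.
Read 'b': {q0} → {q2}.
None of the earlier sets intersect F, but {q2} does.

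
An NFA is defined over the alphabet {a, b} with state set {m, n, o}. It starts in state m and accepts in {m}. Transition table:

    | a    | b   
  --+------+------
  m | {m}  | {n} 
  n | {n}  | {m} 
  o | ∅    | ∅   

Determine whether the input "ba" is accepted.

No

Start in {m}.
Read 'b': m→{n}; now {n}.
Read 'a': n→{n}; now {n}.
The final set {n} contains no accepting state.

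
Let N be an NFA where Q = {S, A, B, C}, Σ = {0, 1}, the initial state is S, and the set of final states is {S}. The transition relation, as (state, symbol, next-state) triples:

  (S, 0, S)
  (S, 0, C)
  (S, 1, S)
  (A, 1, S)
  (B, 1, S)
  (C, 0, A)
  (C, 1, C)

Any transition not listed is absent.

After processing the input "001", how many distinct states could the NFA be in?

Start in {S}.
Read '0': S→{S, C}; now {S, C}.
Read '0': S→{S, C}, C→{A}; now {S, A, C}.
Read '1': S→{S}, A→{S}, C→{C}; now {S, C}.
That set has 2 states.

2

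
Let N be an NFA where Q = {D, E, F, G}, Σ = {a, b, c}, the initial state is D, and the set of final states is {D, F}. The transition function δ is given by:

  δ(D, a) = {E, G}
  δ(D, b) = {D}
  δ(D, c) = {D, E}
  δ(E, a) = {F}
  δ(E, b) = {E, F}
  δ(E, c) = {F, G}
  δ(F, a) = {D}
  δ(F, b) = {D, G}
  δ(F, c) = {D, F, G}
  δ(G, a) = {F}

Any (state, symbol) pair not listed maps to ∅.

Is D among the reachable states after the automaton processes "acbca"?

No

Start in {D}.
Read 'a': {D} → {E, G}.
Read 'c': {E, G} → {F, G}.
Read 'b': {F, G} → {D, G}.
Read 'c': {D, G} → {D, E}.
Read 'a': {D, E} → {E, F, G}.
State D is not in {E, F, G}.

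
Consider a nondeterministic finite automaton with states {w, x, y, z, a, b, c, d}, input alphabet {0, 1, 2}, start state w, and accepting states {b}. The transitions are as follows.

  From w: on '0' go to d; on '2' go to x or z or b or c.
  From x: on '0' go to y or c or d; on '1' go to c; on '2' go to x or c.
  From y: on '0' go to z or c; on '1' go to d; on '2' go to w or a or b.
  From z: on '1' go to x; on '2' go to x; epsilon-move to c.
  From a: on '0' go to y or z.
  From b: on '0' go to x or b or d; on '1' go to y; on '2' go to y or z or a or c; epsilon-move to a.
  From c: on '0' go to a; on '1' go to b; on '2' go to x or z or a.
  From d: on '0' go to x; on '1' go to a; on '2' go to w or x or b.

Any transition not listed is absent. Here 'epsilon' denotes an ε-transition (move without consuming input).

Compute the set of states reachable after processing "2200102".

Start in {w}.
Read '2': w→{x, z, b, c}; union {x, z, b, c}; ε-closure = {x, z, a, b, c}.
Read '2': x→{x, c}, z→{x}, a→∅, b→{y, z, a, c}, c→{x, z, a}; now {x, y, z, a, c}.
Read '0': x→{y, c, d}, y→{z, c}, z→∅, a→{y, z}, c→{a}; now {y, z, a, c, d}.
Read '0': y→{z, c}, z→∅, a→{y, z}, c→{a}, d→{x}; now {x, y, z, a, c}.
Read '1': x→{c}, y→{d}, z→{x}, a→∅, c→{b}; union {x, b, c, d}; ε-closure = {x, a, b, c, d}.
Read '0': x→{y, c, d}, a→{y, z}, b→{x, b, d}, c→{a}, d→{x}; now {x, y, z, a, b, c, d}.
Read '2': x→{x, c}, y→{w, a, b}, z→{x}, a→∅, b→{y, z, a, c}, c→{x, z, a}, d→{w, x, b}; now {w, x, y, z, a, b, c}.

{w, x, y, z, a, b, c}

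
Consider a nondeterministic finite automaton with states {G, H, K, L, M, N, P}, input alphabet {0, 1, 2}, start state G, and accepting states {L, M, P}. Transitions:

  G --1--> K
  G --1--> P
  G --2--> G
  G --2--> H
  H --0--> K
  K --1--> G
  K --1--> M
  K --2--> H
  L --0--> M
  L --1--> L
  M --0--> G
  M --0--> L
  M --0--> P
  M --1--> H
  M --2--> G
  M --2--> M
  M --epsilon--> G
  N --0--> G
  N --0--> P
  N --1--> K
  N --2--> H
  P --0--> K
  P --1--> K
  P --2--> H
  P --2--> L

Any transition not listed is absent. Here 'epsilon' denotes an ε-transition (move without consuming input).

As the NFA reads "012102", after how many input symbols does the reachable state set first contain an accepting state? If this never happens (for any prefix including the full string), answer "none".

Start in {G}.
Read '0': {G} → ∅.
The set is empty and remains empty for the remaining 5 symbols.
No reachable set along the way intersects F.

none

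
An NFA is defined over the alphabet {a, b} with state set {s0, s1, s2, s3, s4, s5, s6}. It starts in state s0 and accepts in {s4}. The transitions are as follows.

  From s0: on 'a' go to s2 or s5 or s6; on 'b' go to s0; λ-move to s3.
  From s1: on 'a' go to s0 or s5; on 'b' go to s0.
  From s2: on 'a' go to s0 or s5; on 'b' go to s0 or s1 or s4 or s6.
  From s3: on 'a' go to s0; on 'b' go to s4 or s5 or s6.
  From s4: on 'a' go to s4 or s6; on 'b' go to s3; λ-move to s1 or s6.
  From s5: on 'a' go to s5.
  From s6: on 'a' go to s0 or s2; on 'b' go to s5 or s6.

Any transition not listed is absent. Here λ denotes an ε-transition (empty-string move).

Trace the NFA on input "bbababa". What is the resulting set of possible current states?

{s0, s1, s2, s3, s4, s5, s6}

Start: ε-closure({s0}) = {s0, s3}.
Read 'b': s0→{s0}, s3→{s4, s5, s6}; union {s0, s4, s5, s6}; ε-closure = {s0, s1, s3, s4, s5, s6}.
Read 'b': s0→{s0}, s1→{s0}, s3→{s4, s5, s6}, s4→{s3}, s5→∅, s6→{s5, s6}; union {s0, s3, s4, s5, s6}; ε-closure = {s0, s1, s3, s4, s5, s6}.
Read 'a': s0→{s2, s5, s6}, s1→{s0, s5}, s3→{s0}, s4→{s4, s6}, s5→{s5}, s6→{s0, s2}; union {s0, s2, s4, s5, s6}; ε-closure = {s0, s1, s2, s3, s4, s5, s6}.
Read 'b': s0→{s0}, s1→{s0}, s2→{s0, s1, s4, s6}, s3→{s4, s5, s6}, s4→{s3}, s5→∅, s6→{s5, s6}; now {s0, s1, s3, s4, s5, s6}.
Read 'a': s0→{s2, s5, s6}, s1→{s0, s5}, s3→{s0}, s4→{s4, s6}, s5→{s5}, s6→{s0, s2}; union {s0, s2, s4, s5, s6}; ε-closure = {s0, s1, s2, s3, s4, s5, s6}.
Read 'b': s0→{s0}, s1→{s0}, s2→{s0, s1, s4, s6}, s3→{s4, s5, s6}, s4→{s3}, s5→∅, s6→{s5, s6}; now {s0, s1, s3, s4, s5, s6}.
Read 'a': s0→{s2, s5, s6}, s1→{s0, s5}, s3→{s0}, s4→{s4, s6}, s5→{s5}, s6→{s0, s2}; union {s0, s2, s4, s5, s6}; ε-closure = {s0, s1, s2, s3, s4, s5, s6}.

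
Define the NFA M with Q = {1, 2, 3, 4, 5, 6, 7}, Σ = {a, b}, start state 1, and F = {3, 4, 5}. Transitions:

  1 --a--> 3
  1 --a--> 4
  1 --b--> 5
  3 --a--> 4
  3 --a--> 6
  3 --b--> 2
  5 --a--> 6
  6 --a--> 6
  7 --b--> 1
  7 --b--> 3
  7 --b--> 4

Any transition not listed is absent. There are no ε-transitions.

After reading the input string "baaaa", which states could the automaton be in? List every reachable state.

Start in {1}.
Read 'b': {1} → {5}.
Read 'a': {5} → {6}.
Read 'a': {6} → {6}.
Read 'a': {6} → {6}.
Read 'a': {6} → {6}.

{6}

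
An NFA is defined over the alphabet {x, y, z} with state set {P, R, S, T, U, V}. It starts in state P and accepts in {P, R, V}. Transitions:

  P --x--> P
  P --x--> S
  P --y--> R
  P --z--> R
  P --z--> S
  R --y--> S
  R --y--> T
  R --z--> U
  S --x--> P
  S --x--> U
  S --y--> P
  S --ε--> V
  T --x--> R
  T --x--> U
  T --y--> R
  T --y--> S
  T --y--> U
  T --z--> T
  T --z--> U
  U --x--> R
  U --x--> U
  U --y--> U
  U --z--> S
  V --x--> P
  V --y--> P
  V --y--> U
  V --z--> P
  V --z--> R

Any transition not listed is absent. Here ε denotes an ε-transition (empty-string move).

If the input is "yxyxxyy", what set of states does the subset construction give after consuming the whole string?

Start in {P}.
Read 'y': {P} → {R}.
Read 'x': {R} → ∅.
The set is empty and remains empty for the remaining 5 symbols.

∅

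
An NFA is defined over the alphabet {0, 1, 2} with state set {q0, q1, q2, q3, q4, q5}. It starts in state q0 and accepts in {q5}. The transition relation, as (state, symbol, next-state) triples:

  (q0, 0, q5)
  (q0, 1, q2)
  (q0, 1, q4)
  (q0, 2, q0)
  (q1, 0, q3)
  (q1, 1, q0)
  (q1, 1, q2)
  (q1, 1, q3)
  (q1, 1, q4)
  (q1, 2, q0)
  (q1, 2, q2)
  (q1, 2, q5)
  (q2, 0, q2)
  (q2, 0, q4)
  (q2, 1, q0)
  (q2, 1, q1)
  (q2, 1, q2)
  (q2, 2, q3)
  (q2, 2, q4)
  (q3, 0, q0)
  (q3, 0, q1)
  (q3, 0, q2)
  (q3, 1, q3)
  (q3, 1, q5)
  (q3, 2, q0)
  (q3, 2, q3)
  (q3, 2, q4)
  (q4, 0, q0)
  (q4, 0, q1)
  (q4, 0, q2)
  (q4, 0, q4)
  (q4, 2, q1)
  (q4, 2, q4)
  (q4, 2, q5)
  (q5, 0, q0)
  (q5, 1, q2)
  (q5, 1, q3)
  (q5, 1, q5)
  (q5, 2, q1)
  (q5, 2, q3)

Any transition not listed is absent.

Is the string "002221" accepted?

Start in {q0}.
Read '0': q0→{q5}; now {q5}.
Read '0': q5→{q0}; now {q0}.
Read '2': q0→{q0}; now {q0}.
Read '2': q0→{q0}; now {q0}.
Read '2': q0→{q0}; now {q0}.
Read '1': q0→{q2, q4}; now {q2, q4}.
The final set {q2, q4} contains no accepting state.

No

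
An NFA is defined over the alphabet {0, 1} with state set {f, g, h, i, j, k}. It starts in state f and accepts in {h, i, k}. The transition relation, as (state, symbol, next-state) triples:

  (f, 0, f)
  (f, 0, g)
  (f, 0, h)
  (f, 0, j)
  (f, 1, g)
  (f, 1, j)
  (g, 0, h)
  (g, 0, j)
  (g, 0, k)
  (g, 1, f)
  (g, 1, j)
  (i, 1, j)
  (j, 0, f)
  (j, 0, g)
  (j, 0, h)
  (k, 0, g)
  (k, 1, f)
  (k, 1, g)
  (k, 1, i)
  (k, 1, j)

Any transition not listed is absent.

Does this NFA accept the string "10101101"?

Yes

Start in {f}.
Read '1': {f} → {g, j}.
Read '0': {g, j} → {f, g, h, j, k}.
Read '1': {f, g, h, j, k} → {f, g, i, j}.
Read '0': {f, g, i, j} → {f, g, h, j, k}.
Read '1': {f, g, h, j, k} → {f, g, i, j}.
Read '1': {f, g, i, j} → {f, g, j}.
Read '0': {f, g, j} → {f, g, h, j, k}.
Read '1': {f, g, h, j, k} → {f, g, i, j}.
The final set {f, g, i, j} contains the accepting state i.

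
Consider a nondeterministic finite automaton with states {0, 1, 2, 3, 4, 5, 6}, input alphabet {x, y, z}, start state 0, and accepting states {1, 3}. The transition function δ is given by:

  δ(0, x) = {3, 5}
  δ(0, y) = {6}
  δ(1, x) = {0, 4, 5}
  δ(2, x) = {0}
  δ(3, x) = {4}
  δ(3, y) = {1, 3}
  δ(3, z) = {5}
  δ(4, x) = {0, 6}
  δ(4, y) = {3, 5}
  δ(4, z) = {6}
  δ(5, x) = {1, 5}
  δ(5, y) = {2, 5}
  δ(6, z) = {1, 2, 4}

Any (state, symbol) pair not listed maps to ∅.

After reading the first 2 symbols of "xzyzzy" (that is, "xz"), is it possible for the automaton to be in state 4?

Start in {0}.
Read 'x': 0→{3, 5}; now {3, 5}.
Read 'z': 3→{5}, 5→∅; now {5}.
State 4 is not in {5}.

No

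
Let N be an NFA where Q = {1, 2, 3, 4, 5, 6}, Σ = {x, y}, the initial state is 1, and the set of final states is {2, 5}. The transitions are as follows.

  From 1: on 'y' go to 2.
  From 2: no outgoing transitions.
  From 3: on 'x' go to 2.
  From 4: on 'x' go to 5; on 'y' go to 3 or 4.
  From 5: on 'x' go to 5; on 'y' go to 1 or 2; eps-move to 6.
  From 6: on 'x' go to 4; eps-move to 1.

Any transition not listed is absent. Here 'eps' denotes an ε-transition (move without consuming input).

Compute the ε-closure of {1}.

{1}

Begin with {1}.
No ε-moves leave this set, so the closure equals the set itself.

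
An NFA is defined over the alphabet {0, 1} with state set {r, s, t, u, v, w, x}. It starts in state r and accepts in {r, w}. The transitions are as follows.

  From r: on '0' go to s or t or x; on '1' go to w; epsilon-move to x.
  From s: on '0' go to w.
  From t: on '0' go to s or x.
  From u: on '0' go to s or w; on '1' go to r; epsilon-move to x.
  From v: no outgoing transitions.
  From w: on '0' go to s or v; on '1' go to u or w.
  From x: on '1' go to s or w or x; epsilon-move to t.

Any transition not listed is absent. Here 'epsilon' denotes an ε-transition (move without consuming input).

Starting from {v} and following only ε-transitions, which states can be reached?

Begin with {v}.
No ε-moves leave this set, so the closure equals the set itself.

{v}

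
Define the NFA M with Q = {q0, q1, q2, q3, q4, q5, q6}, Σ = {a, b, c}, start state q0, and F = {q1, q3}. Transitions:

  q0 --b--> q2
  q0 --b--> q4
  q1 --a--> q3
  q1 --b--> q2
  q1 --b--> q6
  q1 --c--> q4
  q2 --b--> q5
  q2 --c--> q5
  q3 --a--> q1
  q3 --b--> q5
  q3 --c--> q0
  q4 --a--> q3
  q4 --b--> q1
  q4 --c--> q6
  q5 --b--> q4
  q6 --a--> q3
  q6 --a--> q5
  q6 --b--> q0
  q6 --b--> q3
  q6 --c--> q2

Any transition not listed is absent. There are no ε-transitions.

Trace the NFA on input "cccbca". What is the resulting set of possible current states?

Start in {q0}.
Read 'c': {q0} → ∅.
The set is empty and remains empty for the remaining 5 symbols.

∅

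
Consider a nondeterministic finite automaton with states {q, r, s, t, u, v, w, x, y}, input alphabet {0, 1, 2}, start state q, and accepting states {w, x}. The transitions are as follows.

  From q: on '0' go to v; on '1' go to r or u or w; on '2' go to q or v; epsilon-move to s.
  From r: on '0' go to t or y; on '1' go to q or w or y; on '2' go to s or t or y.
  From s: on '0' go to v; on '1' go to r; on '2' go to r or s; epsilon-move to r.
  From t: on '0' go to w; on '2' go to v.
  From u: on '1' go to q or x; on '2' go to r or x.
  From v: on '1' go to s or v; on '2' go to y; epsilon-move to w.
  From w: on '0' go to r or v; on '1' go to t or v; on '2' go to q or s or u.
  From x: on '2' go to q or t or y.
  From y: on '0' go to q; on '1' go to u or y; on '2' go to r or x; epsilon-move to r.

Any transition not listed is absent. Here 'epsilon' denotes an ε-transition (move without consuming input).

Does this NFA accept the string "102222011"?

Yes

Start: ε-closure({q}) = {q, r, s}.
Read '1': q→{r, u, w}, r→{q, w, y}, s→{r}; union {q, r, u, w, y}; ε-closure = {q, r, s, u, w, y}.
Read '0': q→{v}, r→{t, y}, s→{v}, u→∅, w→{r, v}, y→{q}; union {q, r, t, v, y}; ε-closure = {q, r, s, t, v, w, y}.
Read '2': q→{q, v}, r→{s, t, y}, s→{r, s}, t→{v}, v→{y}, w→{q, s, u}, y→{r, x}; union {q, r, s, t, u, v, x, y}; ε-closure = {q, r, s, t, u, v, w, x, y}.
Read '2': q→{q, v}, r→{s, t, y}, s→{r, s}, t→{v}, u→{r, x}, v→{y}, w→{q, s, u}, x→{q, t, y}, y→{r, x}; union {q, r, s, t, u, v, x, y}; ε-closure = {q, r, s, t, u, v, w, x, y}.
Read '2': q→{q, v}, r→{s, t, y}, s→{r, s}, t→{v}, u→{r, x}, v→{y}, w→{q, s, u}, x→{q, t, y}, y→{r, x}; union {q, r, s, t, u, v, x, y}; ε-closure = {q, r, s, t, u, v, w, x, y}.
Read '2': q→{q, v}, r→{s, t, y}, s→{r, s}, t→{v}, u→{r, x}, v→{y}, w→{q, s, u}, x→{q, t, y}, y→{r, x}; union {q, r, s, t, u, v, x, y}; ε-closure = {q, r, s, t, u, v, w, x, y}.
Read '0': q→{v}, r→{t, y}, s→{v}, t→{w}, u→∅, v→∅, w→{r, v}, x→∅, y→{q}; union {q, r, t, v, w, y}; ε-closure = {q, r, s, t, v, w, y}.
Read '1': q→{r, u, w}, r→{q, w, y}, s→{r}, t→∅, v→{s, v}, w→{t, v}, y→{u, y}; now {q, r, s, t, u, v, w, y}.
Read '1': q→{r, u, w}, r→{q, w, y}, s→{r}, t→∅, u→{q, x}, v→{s, v}, w→{t, v}, y→{u, y}; now {q, r, s, t, u, v, w, x, y}.
The final set {q, r, s, t, u, v, w, x, y} contains the accepting states w, x.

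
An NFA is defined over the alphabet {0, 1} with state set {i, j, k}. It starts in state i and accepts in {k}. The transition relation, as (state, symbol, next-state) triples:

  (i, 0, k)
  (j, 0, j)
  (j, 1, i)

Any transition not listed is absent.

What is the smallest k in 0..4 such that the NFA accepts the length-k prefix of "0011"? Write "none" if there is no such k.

Start in {i}.
Read '0': i→{k}; now {k}.
None of the earlier sets intersect F, but {k} does.

1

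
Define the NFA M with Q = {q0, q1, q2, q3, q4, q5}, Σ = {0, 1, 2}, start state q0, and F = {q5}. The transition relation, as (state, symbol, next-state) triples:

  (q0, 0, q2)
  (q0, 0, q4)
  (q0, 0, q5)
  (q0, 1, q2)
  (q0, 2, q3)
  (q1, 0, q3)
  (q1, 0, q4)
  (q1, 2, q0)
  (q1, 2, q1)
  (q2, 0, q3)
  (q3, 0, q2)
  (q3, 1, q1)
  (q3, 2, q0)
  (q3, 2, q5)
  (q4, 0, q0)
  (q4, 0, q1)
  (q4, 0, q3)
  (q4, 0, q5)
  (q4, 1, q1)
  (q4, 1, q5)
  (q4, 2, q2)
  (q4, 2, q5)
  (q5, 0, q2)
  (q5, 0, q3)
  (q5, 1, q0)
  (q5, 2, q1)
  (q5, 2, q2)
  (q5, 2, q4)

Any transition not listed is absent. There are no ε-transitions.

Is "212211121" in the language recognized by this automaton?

No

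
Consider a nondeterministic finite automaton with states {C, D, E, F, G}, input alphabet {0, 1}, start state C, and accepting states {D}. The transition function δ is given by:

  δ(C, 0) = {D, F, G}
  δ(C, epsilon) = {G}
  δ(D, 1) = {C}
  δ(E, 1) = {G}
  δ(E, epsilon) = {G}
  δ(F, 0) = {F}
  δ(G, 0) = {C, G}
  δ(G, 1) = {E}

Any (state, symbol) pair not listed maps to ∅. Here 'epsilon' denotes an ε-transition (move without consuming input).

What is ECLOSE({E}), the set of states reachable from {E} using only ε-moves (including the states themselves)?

Begin with {E}.
ε-move E → G; add G.

{E, G}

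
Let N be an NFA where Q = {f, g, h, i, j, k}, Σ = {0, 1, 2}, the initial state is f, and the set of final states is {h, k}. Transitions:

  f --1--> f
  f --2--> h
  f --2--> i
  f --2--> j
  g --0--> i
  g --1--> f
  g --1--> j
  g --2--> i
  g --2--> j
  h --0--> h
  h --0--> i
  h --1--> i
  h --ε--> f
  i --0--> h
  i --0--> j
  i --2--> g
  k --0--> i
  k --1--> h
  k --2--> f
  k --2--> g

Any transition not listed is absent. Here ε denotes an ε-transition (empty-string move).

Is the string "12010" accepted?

Start in {f}.
Read '1': {f} → {f}.
Read '2': {f} → {f, h, i, j}.
Read '0': {f, h, i, j} → {f, h, i, j}.
Read '1': {f, h, i, j} → {f, i}.
Read '0': {f, i} → {f, h, j}.
The final set {f, h, j} contains the accepting state h.

Yes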